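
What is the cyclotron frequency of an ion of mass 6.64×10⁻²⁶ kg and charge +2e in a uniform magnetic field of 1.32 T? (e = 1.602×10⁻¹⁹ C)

f ≈ 1.01×10⁶ Hz

f = |q|B/(2πm).
f = (3.204×10⁻¹⁹)(1.32)/(2π·6.64×10⁻²⁶) ≈ 1.01×10⁶ Hz.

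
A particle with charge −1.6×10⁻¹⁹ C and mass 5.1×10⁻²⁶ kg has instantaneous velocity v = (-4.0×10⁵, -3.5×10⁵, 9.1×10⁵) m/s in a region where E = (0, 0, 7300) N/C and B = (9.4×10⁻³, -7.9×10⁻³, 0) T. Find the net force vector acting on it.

F ≈ (-1.15×10⁻¹⁵, -1.37×10⁻¹⁵, -2.20×10⁻¹⁵) N

v×B = (7190, 8550, 6450) N/C.
E + v×B = (7190, 8550, 1.38×10⁴) N/C.
F = q(E + v×B) = (−1.6×10⁻¹⁹ C)·(7190, 8550, 1.38×10⁴) = (-1.15×10⁻¹⁵, -1.37×10⁻¹⁵, -2.20×10⁻¹⁵) N.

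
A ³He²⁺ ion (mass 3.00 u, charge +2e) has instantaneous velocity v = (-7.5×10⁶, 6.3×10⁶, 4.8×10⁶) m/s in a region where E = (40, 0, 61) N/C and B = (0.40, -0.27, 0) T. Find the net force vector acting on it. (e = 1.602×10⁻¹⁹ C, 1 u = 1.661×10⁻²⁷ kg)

v×B = (1.30×10⁶, 1.92×10⁶, -4.95×10⁵) N/C.
E + v×B = (1.30×10⁶, 1.92×10⁶, -4.95×10⁵) N/C.
F = q(E + v×B) = (3.204×10⁻¹⁹ C)·(1.30×10⁶, 1.92×10⁶, -4.95×10⁵) = (4.15×10⁻¹³, 6.15×10⁻¹³, -1.59×10⁻¹³) N.

F ≈ (4.15×10⁻¹³, 6.15×10⁻¹³, -1.59×10⁻¹³) N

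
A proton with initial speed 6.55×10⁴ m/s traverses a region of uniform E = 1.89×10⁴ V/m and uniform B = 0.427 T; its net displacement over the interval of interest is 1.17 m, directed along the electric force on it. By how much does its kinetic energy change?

The magnetic force is always ⟂ v and does no work; only the electric force changes KE.
ΔKE = F_E · d = |q|E d = (1.602×10⁻¹⁹)(1.89×10⁴)(1.17) ≈ 3.54×10⁻¹⁵ J.

ΔKE ≈ 3.54×10⁻¹⁵ J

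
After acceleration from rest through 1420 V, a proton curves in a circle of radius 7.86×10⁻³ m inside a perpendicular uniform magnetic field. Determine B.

v = √(2|q|V/m) = √(2·1.602×10⁻¹⁹·1420/1.673×10⁻²⁷) ≈ 5.215×10⁵ m/s.
B = mv/(|q|r) = (1.673×10⁻²⁷)(5.215×10⁵)/((1.602×10⁻¹⁹)(7.86×10⁻³)) ≈ 0.693 T.

B ≈ 0.693 T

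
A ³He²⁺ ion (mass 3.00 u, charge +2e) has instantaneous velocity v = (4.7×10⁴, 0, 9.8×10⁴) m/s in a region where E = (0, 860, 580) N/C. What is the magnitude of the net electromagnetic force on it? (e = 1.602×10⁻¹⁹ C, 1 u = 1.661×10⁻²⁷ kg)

|F| ≈ 3.32×10⁻¹⁶ N

Only an electric field acts, so F = qE = (3.204×10⁻¹⁹ C)·(0, 860, 580) = (0, 2.76×10⁻¹⁶, 1.86×10⁻¹⁶) N.
|F| = 3.32×10⁻¹⁶ N.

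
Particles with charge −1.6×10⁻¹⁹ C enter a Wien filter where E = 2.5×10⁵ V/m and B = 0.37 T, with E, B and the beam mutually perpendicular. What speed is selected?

v = 6.8×10⁵ m/s

For undeflected motion the electric and magnetic forces balance: qE = qvB.
v = E/B = 2.5×10⁵/0.37 = 6.8×10⁵ m/s.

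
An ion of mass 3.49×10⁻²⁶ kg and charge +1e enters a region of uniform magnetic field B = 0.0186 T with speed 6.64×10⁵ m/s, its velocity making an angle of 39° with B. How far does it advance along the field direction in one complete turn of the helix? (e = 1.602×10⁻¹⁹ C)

p ≈ 38.0 m

v∥ = v cosθ = 6.64×10⁵·cos39° ≈ 5.160×10⁵ m/s.
T = 2πm/(|q|B) = 2π(3.49×10⁻²⁶)/((1.602×10⁻¹⁹)(0.0186)) ≈ 7.359×10⁻⁵ s.
pitch = v∥ T = (5.160×10⁵)(7.359×10⁻⁵) ≈ 38.0 m.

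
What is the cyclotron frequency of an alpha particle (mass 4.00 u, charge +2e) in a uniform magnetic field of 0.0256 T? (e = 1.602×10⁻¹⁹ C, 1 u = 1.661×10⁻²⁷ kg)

f ≈ 1.96×10⁵ Hz

f = |q|B/(2πm).
f = (3.204×10⁻¹⁹)(0.0256)/(2π·6.644×10⁻²⁷) ≈ 1.96×10⁵ Hz.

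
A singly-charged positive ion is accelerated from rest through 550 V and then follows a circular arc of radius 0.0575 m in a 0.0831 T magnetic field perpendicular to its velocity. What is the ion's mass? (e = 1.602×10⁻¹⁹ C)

m ≈ 3.33×10⁻²⁷ kg

Combine |q|V = ½mv² and r = mv/(|q|B): eliminate v to get m = qB²r²/(2V).
m = (1.602×10⁻¹⁹)(0.0831)²(0.0575)²/(2·550) ≈ 3.33×10⁻²⁷ kg.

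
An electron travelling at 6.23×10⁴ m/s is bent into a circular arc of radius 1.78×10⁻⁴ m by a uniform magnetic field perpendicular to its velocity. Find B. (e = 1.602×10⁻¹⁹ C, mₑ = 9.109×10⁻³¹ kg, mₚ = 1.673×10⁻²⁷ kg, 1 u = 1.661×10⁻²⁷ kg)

From |q|vB = mv²/r, B = mv/(|q|r).
B = (9.109×10⁻³¹)(6.23×10⁴)/((1.602×10⁻¹⁹)(1.78×10⁻⁴)) ≈ 1.99×10⁻³ T.

B ≈ 1.99×10⁻³ T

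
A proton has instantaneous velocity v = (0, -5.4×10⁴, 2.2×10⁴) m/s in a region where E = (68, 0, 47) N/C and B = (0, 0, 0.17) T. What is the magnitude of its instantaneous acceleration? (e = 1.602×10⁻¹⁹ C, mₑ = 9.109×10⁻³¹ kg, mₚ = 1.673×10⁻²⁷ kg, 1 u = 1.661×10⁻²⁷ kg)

|a| ≈ 8.73×10¹¹ m/s²

v×B = (-9180, 0, 0) N/C.
E + v×B = (-9110, 0, 47.0) N/C.
F = q(E + v×B) = (1.602×10⁻¹⁹ C)·(-9110, 0, 47.0) = (-1.46×10⁻¹⁵, 0, 7.53×10⁻¹⁸) N.
|a| = |F|/m = 1.460×10⁻¹⁵/1.673×10⁻²⁷ ≈ 8.73×10¹¹ m/s².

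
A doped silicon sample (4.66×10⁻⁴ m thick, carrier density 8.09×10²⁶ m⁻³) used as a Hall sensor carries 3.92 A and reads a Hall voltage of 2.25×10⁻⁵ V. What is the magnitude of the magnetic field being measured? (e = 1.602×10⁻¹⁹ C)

B ≈ 0.347 T

From V_H = IB/(n e t), B = V_H n e t / I.
B = (2.25×10⁻⁵)(8.09×10²⁶)(1.602×10⁻¹⁹)(4.66×10⁻⁴)/3.92 ≈ 0.347 T.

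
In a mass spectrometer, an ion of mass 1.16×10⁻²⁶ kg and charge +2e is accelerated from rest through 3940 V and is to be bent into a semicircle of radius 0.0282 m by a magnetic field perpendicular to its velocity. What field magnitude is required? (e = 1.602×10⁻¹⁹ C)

v = √(2|q|V/m) = √(2·3.204×10⁻¹⁹·3940/1.16×10⁻²⁶) ≈ 4.665×10⁵ m/s.
B = mv/(|q|r) = (1.16×10⁻²⁶)(4.665×10⁵)/((3.204×10⁻¹⁹)(0.0282)) ≈ 0.599 T.

B ≈ 0.599 T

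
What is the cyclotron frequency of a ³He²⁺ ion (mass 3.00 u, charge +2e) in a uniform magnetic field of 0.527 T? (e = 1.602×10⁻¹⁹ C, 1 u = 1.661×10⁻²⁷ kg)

f ≈ 5.39×10⁶ Hz

f = |q|B/(2πm).
f = (3.204×10⁻¹⁹)(0.527)/(2π·4.983×10⁻²⁷) ≈ 5.39×10⁶ Hz.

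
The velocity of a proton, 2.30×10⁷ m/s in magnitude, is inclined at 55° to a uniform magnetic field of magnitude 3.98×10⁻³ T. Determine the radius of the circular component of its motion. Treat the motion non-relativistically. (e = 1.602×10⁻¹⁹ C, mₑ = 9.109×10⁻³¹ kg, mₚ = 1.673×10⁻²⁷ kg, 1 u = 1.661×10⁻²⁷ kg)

v⊥ = v sinθ = 2.30×10⁷·sin55° ≈ 1.884×10⁷ m/s.
r = m v⊥/(|q|B) = (1.673×10⁻²⁷)(1.884×10⁷)/((1.602×10⁻¹⁹)(3.98×10⁻³)) ≈ 49.4 m.

r ≈ 49.4 m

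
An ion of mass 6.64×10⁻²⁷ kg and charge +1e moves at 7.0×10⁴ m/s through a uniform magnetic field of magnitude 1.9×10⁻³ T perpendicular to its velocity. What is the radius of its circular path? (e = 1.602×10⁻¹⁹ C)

r ≈ 1.5 m

The magnetic force provides the centripetal force: |q|vB = mv²/r.
r = mv/(|q|B) = (6.64×10⁻²⁷)(7.0×10⁴)/((1.602×10⁻¹⁹)(1.9×10⁻³)) ≈ 1.5 m.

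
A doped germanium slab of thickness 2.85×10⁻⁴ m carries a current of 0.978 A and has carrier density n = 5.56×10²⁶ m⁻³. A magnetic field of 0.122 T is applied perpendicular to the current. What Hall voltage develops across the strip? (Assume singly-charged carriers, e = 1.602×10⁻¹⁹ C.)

V_H ≈ 4.70×10⁻⁶ V

V_H = IB/(n e t).
V_H = (0.978)(0.122)/((5.56×10²⁶)(1.602×10⁻¹⁹)(2.85×10⁻⁴)) ≈ 4.70×10⁻⁶ V.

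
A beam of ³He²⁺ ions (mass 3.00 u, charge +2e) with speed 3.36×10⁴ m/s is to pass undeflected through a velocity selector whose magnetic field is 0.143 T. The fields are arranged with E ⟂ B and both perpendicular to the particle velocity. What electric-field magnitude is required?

For straight-line motion qE = qvB, so E = vB.
E = 3.36×10⁴ × 0.143 = 4800 V/m.

E = 4800 V/m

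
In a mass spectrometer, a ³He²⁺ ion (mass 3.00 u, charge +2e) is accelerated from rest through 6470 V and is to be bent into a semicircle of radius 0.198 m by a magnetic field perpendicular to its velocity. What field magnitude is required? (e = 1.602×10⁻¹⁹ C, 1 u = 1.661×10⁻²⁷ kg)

B ≈ 0.0716 T

v = √(2|q|V/m) = √(2·3.204×10⁻¹⁹·6470/4.983×10⁻²⁷) ≈ 9.122×10⁵ m/s.
B = mv/(|q|r) = (4.983×10⁻²⁷)(9.122×10⁵)/((3.204×10⁻¹⁹)(0.198)) ≈ 0.0716 T.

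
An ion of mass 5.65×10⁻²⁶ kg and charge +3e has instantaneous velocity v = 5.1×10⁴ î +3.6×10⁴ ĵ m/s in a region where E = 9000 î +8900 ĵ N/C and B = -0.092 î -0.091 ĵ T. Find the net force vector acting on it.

F ≈ (4.33×10⁻¹⁵, 4.28×10⁻¹⁵, -6.39×10⁻¹⁶) N

v×B = (0, 0, -1330) N/C.
E + v×B = (9000, 8900, -1330) N/C.
F = q(E + v×B) = (4.806×10⁻¹⁹ C)·(9000, 8900, -1330) = (4.33×10⁻¹⁵, 4.28×10⁻¹⁵, -6.39×10⁻¹⁶) N.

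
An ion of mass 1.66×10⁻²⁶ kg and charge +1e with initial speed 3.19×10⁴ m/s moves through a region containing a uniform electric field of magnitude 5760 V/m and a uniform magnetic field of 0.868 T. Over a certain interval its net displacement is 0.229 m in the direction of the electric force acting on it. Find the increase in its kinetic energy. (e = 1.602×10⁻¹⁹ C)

ΔKE ≈ 2.11×10⁻¹⁶ J

The magnetic force is always ⟂ v and does no work; only the electric force changes KE.
ΔKE = F_E · d = |q|E d = (1.602×10⁻¹⁹)(5760)(0.229) ≈ 2.11×10⁻¹⁶ J.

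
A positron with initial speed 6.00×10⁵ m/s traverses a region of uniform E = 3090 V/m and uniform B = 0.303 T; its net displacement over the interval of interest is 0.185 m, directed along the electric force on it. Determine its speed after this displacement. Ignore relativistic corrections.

v_f ≈ 1.42×10⁷ m/s

B does no work; ΔKE = |q|E d.
½mv_f² = ½mv₀² + |q|Ed = ½(9.109×10⁻³¹)(6.00×10⁵)² + (1.602×10⁻¹⁹)(3090)(0.185) ≈ 1.640×10⁻¹⁹ J + 9.158×10⁻¹⁷ J ≈ 9.174×10⁻¹⁷ J.
v_f = √(2·9.174×10⁻¹⁷/9.109×10⁻³¹) ≈ 1.42×10⁷ m/s.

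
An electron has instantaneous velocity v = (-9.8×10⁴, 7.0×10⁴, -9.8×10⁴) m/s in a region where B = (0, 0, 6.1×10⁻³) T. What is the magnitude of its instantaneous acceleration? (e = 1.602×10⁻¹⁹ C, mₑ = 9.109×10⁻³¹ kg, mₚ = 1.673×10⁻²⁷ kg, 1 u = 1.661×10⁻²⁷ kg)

|a| ≈ 1.29×10¹⁴ m/s²

v×B = (427, 598, 0) N/C.
F = q v×B = (−1.602×10⁻¹⁹ C)·(427, 598, 0) = (-6.84×10⁻¹⁷, -9.58×10⁻¹⁷, 0) N.
|a| = |F|/m = 1.177×10⁻¹⁶/9.109×10⁻³¹ ≈ 1.29×10¹⁴ m/s².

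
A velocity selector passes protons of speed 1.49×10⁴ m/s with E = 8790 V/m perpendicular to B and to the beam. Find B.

Balance of forces in the selector: qE = qvB ⇒ B = E/v.
B = 8790/1.49×10⁴ = 0.590 T.

B = 0.590 T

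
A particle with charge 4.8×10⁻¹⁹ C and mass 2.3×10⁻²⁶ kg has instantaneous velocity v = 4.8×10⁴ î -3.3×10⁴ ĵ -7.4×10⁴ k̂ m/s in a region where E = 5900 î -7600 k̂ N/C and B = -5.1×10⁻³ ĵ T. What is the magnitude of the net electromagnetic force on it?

v×B = (-377, 0, -245) N/C.
E + v×B = (5520, 0, -7840) N/C.
F = q(E + v×B) = (4.8×10⁻¹⁹ C)·(5520, 0, -7840) = (2.65×10⁻¹⁵, 0, -3.77×10⁻¹⁵) N.
|F| = 4.60×10⁻¹⁵ N.

|F| ≈ 4.60×10⁻¹⁵ N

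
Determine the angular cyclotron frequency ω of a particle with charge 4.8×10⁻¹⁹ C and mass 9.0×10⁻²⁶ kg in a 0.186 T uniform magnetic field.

ω ≈ 9.92×10⁵ rad/s

ω = |q|B/m.
ω = (4.8×10⁻¹⁹)(0.186)/9.0×10⁻²⁶ ≈ 9.92×10⁵ rad/s.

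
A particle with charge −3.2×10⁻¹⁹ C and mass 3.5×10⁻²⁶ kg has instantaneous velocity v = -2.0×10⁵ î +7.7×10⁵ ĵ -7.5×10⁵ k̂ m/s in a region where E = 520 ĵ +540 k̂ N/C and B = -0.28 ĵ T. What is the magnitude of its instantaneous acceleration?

v×B = (-2.10×10⁵, 0, 5.60×10⁴) N/C.
E + v×B = (-2.10×10⁵, 520, 5.65×10⁴) N/C.
F = q(E + v×B) = (−3.2×10⁻¹⁹ C)·(-2.10×10⁵, 520, 5.65×10⁴) = (6.72×10⁻¹⁴, -1.66×10⁻¹⁶, -1.81×10⁻¹⁴) N.
|a| = |F|/m = 6.959×10⁻¹⁴/3.5×10⁻²⁶ ≈ 1.99×10¹² m/s².

|a| ≈ 1.99×10¹² m/s²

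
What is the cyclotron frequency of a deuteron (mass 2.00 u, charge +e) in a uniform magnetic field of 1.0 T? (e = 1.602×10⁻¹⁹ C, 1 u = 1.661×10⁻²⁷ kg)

f ≈ 7.7×10⁶ Hz

f = |q|B/(2πm).
f = (1.602×10⁻¹⁹)(1.0)/(2π·3.322×10⁻²⁷) ≈ 7.7×10⁶ Hz.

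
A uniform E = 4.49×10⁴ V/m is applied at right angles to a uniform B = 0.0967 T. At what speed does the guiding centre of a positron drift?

The steady drift has the magnetic force balancing the electric force, so v_d = E/B.
v_d = 4.49×10⁴/0.0967 = 4.64×10⁵ m/s.

v_d ≈ 4.64×10⁵ m/s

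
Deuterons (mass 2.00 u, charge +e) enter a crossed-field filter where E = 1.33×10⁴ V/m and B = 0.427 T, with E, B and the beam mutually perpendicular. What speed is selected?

v = 3.11×10⁴ m/s

For undeflected motion the electric and magnetic forces balance: qE = qvB.
v = E/B = 1.33×10⁴/0.427 = 3.11×10⁴ m/s.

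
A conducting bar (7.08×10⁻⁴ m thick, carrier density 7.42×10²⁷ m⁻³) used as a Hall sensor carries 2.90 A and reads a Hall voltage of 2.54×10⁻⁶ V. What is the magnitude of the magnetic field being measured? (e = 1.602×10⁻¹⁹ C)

From V_H = IB/(n e t), B = V_H n e t / I.
B = (2.54×10⁻⁶)(7.42×10²⁷)(1.602×10⁻¹⁹)(7.08×10⁻⁴)/2.90 ≈ 0.737 T.

B ≈ 0.737 T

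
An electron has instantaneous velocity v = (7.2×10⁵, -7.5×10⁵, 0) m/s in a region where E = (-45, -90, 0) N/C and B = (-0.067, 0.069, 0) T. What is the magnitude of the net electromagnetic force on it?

|F| ≈ 9.27×10⁻¹⁷ N

v×B = (0, 0, -570) N/C.
E + v×B = (-45.0, -90.0, -570) N/C.
F = q(E + v×B) = (−1.602×10⁻¹⁹ C)·(-45.0, -90.0, -570) = (7.21×10⁻¹⁸, 1.44×10⁻¹⁷, 9.13×10⁻¹⁷) N.
|F| = 9.27×10⁻¹⁷ N.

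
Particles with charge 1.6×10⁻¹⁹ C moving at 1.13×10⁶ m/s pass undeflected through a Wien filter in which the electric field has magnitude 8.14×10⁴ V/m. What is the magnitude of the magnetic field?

B = 0.0720 T

Balance of forces in the selector: qE = qvB ⇒ B = E/v.
B = 8.14×10⁴/1.13×10⁶ = 0.0720 T.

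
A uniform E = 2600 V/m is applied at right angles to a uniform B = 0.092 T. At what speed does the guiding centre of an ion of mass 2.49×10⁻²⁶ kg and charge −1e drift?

In crossed fields the guiding centre drifts at v_d = |E×B|/B² = E/B, independent of charge and mass.
v_d = 2600/0.092 = 2.8×10⁴ m/s.

v_d ≈ 2.8×10⁴ m/s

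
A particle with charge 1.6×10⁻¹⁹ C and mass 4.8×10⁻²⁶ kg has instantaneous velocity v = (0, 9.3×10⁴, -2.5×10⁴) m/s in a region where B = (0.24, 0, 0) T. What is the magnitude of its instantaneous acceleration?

|a| ≈ 7.70×10¹⁰ m/s²

v×B = (0, -6000, -2.23×10⁴) N/C.
F = q v×B = (1.6×10⁻¹⁹ C)·(0, -6000, -2.23×10⁴) = (0, -9.60×10⁻¹⁶, -3.57×10⁻¹⁵) N.
|a| = |F|/m = 3.698×10⁻¹⁵/4.8×10⁻²⁶ ≈ 7.70×10¹⁰ m/s².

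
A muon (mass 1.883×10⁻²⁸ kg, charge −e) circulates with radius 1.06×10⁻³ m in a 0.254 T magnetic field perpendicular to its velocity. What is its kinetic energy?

v = |q|Br/m, then KE = ½mv² = (qBr)²/(2m).
v = (1.602×10⁻¹⁹)(0.254)(1.06×10⁻³)/1.883×10⁻²⁸ ≈ 2.291×10⁵ m/s.
KE = ½(1.883×10⁻²⁸)(2.291×10⁵)² ≈ 4.94×10⁻¹⁸ J = 30.8 eV.

KE ≈ 30.8 eV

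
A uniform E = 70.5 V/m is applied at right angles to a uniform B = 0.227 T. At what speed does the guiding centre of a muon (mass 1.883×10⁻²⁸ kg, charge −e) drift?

In crossed fields the guiding centre drifts at v_d = |E×B|/B² = E/B, independent of charge and mass.
v_d = 70.5/0.227 = 311 m/s.

v_d ≈ 311 m/s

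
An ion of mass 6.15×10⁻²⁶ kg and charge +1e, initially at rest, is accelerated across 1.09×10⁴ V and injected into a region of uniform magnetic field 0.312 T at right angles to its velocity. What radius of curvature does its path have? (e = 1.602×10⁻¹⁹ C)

r ≈ 0.293 m

Acceleration: |q|V = ½mv² ⇒ v = √(2|q|V/m) = √(2·1.602×10⁻¹⁹·1.09×10⁴/6.15×10⁻²⁶) ≈ 2.383×10⁵ m/s.
In the field: r = mv/(|q|B) = (6.15×10⁻²⁶)(2.383×10⁵)/((1.602×10⁻¹⁹)(0.312)) ≈ 0.293 m.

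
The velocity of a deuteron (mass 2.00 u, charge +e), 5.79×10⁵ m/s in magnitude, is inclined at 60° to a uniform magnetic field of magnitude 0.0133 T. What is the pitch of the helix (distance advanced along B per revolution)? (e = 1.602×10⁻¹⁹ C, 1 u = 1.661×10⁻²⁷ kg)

v∥ = v cosθ = 5.79×10⁵·cos60° ≈ 2.895×10⁵ m/s.
T = 2πm/(|q|B) = 2π(3.322×10⁻²⁷)/((1.602×10⁻¹⁹)(0.0133)) ≈ 9.796×10⁻⁶ s.
pitch = v∥ T = (2.895×10⁵)(9.796×10⁻⁶) ≈ 2.84 m.

p ≈ 2.84 m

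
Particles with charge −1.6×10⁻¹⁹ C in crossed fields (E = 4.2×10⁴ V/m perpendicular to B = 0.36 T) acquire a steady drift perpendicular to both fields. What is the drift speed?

v_d ≈ 1.2×10⁵ m/s

In crossed fields the guiding centre drifts at v_d = |E×B|/B² = E/B, independent of charge and mass.
v_d = 4.2×10⁴/0.36 = 1.2×10⁵ m/s.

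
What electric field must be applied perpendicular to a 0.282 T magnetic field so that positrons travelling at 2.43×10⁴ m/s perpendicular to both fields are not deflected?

For straight-line motion qE = qvB, so E = vB.
E = 2.43×10⁴ × 0.282 = 6850 V/m.

E = 6850 V/m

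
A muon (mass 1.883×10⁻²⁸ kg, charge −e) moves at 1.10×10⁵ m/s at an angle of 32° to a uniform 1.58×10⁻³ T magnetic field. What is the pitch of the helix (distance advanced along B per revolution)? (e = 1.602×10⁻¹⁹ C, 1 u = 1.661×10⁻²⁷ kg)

v∥ = v cosθ = 1.10×10⁵·cos32° ≈ 9.329×10⁴ m/s.
T = 2πm/(|q|B) = 2π(1.883×10⁻²⁸)/((1.602×10⁻¹⁹)(1.58×10⁻³)) ≈ 4.674×10⁻⁶ s.
pitch = v∥ T = (9.329×10⁴)(4.674×10⁻⁶) ≈ 0.436 m.

p ≈ 0.436 m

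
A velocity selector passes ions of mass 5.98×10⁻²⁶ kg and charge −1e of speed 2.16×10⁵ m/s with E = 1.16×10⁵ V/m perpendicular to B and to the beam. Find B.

Balance of forces in the selector: qE = qvB ⇒ B = E/v.
B = 1.16×10⁵/2.16×10⁵ = 0.537 T.

B = 0.537 T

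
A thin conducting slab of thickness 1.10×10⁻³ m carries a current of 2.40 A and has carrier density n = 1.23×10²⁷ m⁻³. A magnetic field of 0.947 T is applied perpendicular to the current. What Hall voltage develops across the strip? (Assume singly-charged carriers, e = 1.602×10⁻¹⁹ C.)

V_H = IB/(n e t).
V_H = (2.40)(0.947)/((1.23×10²⁷)(1.602×10⁻¹⁹)(1.10×10⁻³)) ≈ 1.05×10⁻⁵ V.

V_H ≈ 1.05×10⁻⁵ V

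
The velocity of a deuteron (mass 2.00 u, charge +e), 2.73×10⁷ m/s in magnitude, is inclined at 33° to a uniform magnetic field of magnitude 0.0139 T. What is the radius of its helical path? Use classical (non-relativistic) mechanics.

v⊥ = v sinθ = 2.73×10⁷·sin33° ≈ 1.487×10⁷ m/s.
r = m v⊥/(|q|B) = (3.322×10⁻²⁷)(1.487×10⁷)/((1.602×10⁻¹⁹)(0.0139)) ≈ 22.2 m.

r ≈ 22.2 m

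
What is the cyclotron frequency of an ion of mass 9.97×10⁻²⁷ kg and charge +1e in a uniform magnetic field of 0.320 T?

f ≈ 8.18×10⁵ Hz

f = |q|B/(2πm).
f = (1.602×10⁻¹⁹)(0.320)/(2π·9.97×10⁻²⁷) ≈ 8.18×10⁵ Hz.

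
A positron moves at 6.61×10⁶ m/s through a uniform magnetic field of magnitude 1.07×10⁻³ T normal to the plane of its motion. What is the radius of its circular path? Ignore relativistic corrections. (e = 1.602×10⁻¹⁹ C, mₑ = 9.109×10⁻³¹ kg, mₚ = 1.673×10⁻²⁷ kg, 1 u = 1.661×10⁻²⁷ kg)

r ≈ 0.0351 m

The magnetic force provides the centripetal force: |q|vB = mv²/r.
r = mv/(|q|B) = (9.109×10⁻³¹)(6.61×10⁶)/((1.602×10⁻¹⁹)(1.07×10⁻³)) ≈ 0.0351 m.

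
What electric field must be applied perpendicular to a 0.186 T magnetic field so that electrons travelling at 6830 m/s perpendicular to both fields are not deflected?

For straight-line motion qE = qvB, so E = vB.
E = 6830 × 0.186 = 1270 V/m.

E = 1270 V/m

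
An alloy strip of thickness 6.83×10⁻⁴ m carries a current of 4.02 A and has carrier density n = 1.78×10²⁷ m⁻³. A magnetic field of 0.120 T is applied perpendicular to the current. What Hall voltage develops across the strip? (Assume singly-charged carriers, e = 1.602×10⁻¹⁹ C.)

V_H ≈ 2.48×10⁻⁶ V

V_H = IB/(n e t).
V_H = (4.02)(0.120)/((1.78×10²⁷)(1.602×10⁻¹⁹)(6.83×10⁻⁴)) ≈ 2.48×10⁻⁶ V.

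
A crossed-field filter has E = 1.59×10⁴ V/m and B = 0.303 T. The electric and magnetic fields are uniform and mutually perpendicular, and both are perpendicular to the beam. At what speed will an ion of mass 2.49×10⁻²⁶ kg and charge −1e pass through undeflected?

v = 5.25×10⁴ m/s

Zero net Lorentz force requires |qE| = |q v×B|, i.e. E = vB.
v = E/B = 1.59×10⁴/0.303 = 5.25×10⁴ m/s.
The result is independent of the particle's charge and mass.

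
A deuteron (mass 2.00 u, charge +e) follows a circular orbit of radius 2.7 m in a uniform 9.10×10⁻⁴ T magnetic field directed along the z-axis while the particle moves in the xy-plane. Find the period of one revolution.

The cyclotron period depends only on m, q, B: T = 2πm/(|q|B).
T = 2π(3.322×10⁻²⁷)/((1.602×10⁻¹⁹)(9.10×10⁻⁴)) ≈ 1.43×10⁻⁴ s.

T ≈ 1.43×10⁻⁴ s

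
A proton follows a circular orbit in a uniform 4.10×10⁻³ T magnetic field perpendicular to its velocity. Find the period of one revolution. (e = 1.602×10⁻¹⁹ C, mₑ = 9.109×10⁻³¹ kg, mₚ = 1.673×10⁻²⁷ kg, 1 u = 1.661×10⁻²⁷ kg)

T ≈ 1.60×10⁻⁵ s

The cyclotron period depends only on m, q, B: T = 2πm/(|q|B).
T = 2π(1.673×10⁻²⁷)/((1.602×10⁻¹⁹)(4.10×10⁻³)) ≈ 1.60×10⁻⁵ s.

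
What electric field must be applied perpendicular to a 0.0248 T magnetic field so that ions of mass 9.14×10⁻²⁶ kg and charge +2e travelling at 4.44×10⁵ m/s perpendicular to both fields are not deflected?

E = 1.10×10⁴ V/m

For straight-line motion qE = qvB, so E = vB.
E = 4.44×10⁵ × 0.0248 = 1.10×10⁴ V/m.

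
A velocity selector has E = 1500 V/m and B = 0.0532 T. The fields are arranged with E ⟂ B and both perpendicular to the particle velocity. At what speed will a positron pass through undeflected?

For undeflected motion the electric and magnetic forces balance: qE = qvB.
v = E/B = 1500/0.0532 = 2.82×10⁴ m/s.

v = 2.82×10⁴ m/s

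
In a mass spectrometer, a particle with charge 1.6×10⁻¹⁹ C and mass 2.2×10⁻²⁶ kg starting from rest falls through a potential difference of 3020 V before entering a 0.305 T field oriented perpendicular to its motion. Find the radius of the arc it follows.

Acceleration: |q|V = ½mv² ⇒ v = √(2|q|V/m) = √(2·1.6×10⁻¹⁹·3020/2.2×10⁻²⁶) ≈ 2.096×10⁵ m/s.
In the field: r = mv/(|q|B) = (2.2×10⁻²⁶)(2.096×10⁵)/((1.6×10⁻¹⁹)(0.305)) ≈ 0.0945 m.

r ≈ 0.0945 m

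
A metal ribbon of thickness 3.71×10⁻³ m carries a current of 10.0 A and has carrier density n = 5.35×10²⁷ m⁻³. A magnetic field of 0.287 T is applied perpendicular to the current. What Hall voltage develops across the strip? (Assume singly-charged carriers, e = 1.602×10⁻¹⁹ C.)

V_H = IB/(n e t).
V_H = (10.0)(0.287)/((5.35×10²⁷)(1.602×10⁻¹⁹)(3.71×10⁻³)) ≈ 9.03×10⁻⁷ V.

V_H ≈ 9.03×10⁻⁷ V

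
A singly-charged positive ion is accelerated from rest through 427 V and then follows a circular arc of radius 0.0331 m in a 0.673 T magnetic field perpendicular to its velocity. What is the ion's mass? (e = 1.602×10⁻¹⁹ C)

Combine |q|V = ½mv² and r = mv/(|q|B): eliminate v to get m = qB²r²/(2V).
m = (1.602×10⁻¹⁹)(0.673)²(0.0331)²/(2·427) ≈ 9.31×10⁻²⁶ kg.

m ≈ 9.31×10⁻²⁶ kg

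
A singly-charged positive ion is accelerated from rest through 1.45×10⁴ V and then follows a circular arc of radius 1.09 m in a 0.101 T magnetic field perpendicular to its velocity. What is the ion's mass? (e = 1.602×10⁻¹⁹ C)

m ≈ 6.70×10⁻²⁶ kg

Combine |q|V = ½mv² and r = mv/(|q|B): eliminate v to get m = qB²r²/(2V).
m = (1.602×10⁻¹⁹)(0.101)²(1.09)²/(2·1.45×10⁴) ≈ 6.70×10⁻²⁶ kg.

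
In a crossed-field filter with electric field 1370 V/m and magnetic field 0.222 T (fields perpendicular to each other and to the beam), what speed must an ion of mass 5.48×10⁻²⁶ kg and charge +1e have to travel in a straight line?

v = 6170 m/s

Straight-line motion ⇒ electric and magnetic forces cancel, so E = vB.
v = E/B = 1370/0.222 = 6170 m/s.
The result is independent of the particle's charge and mass.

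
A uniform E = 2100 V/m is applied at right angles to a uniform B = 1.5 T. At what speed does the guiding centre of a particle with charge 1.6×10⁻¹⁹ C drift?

v_d ≈ 1400 m/s

The E×B drift speed is v_d = E/B.
v_d = 2100/1.5 = 1400 m/s.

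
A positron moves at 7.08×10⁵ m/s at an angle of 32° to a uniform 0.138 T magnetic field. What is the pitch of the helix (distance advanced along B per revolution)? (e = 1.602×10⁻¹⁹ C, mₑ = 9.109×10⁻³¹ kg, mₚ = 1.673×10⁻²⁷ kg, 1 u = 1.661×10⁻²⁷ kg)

p ≈ 1.55×10⁻⁴ m

v∥ = v cosθ = 7.08×10⁵·cos32° ≈ 6.004×10⁵ m/s.
T = 2πm/(|q|B) = 2π(9.109×10⁻³¹)/((1.602×10⁻¹⁹)(0.138)) ≈ 2.589×10⁻¹⁰ s.
pitch = v∥ T = (6.004×10⁵)(2.589×10⁻¹⁰) ≈ 1.55×10⁻⁴ m.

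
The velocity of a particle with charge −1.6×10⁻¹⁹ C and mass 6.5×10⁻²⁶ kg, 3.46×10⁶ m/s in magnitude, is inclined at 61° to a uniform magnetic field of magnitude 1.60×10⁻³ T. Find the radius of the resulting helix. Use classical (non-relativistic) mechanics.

v⊥ = v sinθ = 3.46×10⁶·sin61° ≈ 3.026×10⁶ m/s.
r = m v⊥/(|q|B) = (6.5×10⁻²⁶)(3.026×10⁶)/((1.6×10⁻¹⁹)(1.60×10⁻³)) ≈ 768 m.

r ≈ 768 m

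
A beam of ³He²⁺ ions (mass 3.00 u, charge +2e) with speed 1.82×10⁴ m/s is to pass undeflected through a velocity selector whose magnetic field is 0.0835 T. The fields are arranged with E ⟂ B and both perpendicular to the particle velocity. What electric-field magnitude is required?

E = 1520 V/m

For straight-line motion qE = qvB, so E = vB.
E = 1.82×10⁴ × 0.0835 = 1520 V/m.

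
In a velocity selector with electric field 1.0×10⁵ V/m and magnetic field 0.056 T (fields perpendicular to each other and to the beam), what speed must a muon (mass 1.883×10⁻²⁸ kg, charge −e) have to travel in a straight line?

v = 1.8×10⁶ m/s

For undeflected motion the electric and magnetic forces balance: qE = qvB.
v = E/B = 1.0×10⁵/0.056 = 1.8×10⁶ m/s.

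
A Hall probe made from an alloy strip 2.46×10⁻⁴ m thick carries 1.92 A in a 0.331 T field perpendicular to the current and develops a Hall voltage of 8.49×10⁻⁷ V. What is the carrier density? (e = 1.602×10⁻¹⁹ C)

From V_H = IB/(n e t), n = IB/(V_H e t).
n = (1.92)(0.331)/((8.49×10⁻⁷)(1.602×10⁻¹⁹)(2.46×10⁻⁴)) ≈ 1.90×10²⁸ m⁻³.

n ≈ 1.90×10²⁸ m⁻³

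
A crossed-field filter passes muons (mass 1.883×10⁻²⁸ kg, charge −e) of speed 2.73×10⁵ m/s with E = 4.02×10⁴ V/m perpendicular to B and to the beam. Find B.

Balance of forces in the selector: qE = qvB ⇒ B = E/v.
B = 4.02×10⁴/2.73×10⁵ = 0.147 T.

B = 0.147 T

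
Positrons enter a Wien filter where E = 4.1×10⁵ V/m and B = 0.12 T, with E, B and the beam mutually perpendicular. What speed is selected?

For undeflected motion the electric and magnetic forces balance: qE = qvB.
v = E/B = 4.1×10⁵/0.12 = 3.4×10⁶ m/s.
The result is independent of the particle's charge and mass.

v = 3.4×10⁶ m/s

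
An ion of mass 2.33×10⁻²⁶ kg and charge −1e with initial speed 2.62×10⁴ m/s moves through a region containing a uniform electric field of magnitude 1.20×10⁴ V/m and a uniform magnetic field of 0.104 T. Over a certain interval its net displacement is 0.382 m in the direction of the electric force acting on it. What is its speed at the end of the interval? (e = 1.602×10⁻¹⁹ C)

B does no work; ΔKE = |q|E d.
½mv_f² = ½mv₀² + |q|Ed = ½(2.33×10⁻²⁶)(2.62×10⁴)² + (1.602×10⁻¹⁹)(1.20×10⁴)(0.382) ≈ 7.997×10⁻¹⁸ J + 7.344×10⁻¹⁶ J ≈ 7.424×10⁻¹⁶ J.
v_f = √(2·7.424×10⁻¹⁶/2.33×10⁻²⁶) ≈ 2.52×10⁵ m/s.

v_f ≈ 2.52×10⁵ m/s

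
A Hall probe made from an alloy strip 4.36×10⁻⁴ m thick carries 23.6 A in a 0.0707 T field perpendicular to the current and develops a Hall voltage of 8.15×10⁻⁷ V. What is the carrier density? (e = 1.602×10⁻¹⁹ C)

From V_H = IB/(n e t), n = IB/(V_H e t).
n = (23.6)(0.0707)/((8.15×10⁻⁷)(1.602×10⁻¹⁹)(4.36×10⁻⁴)) ≈ 2.93×10²⁸ m⁻³.

n ≈ 2.93×10²⁸ m⁻³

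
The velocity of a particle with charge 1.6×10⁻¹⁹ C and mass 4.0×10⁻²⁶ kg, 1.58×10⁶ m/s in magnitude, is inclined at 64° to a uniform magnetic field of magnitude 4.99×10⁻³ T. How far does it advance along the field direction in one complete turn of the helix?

v∥ = v cosθ = 1.58×10⁶·cos64° ≈ 6.926×10⁵ m/s.
T = 2πm/(|q|B) = 2π(4.0×10⁻²⁶)/((1.6×10⁻¹⁹)(4.99×10⁻³)) ≈ 3.148×10⁻⁴ s.
pitch = v∥ T = (6.926×10⁵)(3.148×10⁻⁴) ≈ 218 m.

p ≈ 218 m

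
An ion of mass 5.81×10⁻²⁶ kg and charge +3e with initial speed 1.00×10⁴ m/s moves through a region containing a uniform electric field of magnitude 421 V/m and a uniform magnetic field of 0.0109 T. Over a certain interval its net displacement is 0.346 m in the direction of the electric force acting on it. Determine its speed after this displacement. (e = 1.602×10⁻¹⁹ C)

v_f ≈ 5.01×10⁴ m/s

B does no work; ΔKE = |q|E d.
½mv_f² = ½mv₀² + |q|Ed = ½(5.81×10⁻²⁶)(1.00×10⁴)² + (4.806×10⁻¹⁹)(421)(0.346) ≈ 2.905×10⁻¹⁸ J + 7.001×10⁻¹⁷ J ≈ 7.291×10⁻¹⁷ J.
v_f = √(2·7.291×10⁻¹⁷/5.81×10⁻²⁶) ≈ 5.01×10⁴ m/s.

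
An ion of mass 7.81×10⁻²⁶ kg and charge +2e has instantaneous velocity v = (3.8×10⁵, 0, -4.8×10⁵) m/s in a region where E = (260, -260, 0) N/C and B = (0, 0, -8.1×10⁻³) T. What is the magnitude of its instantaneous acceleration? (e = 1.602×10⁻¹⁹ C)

|a| ≈ 1.16×10¹⁰ m/s²

v×B = (0, 3080, 0) N/C.
E + v×B = (260, 2820, 0) N/C.
F = q(E + v×B) = (3.204×10⁻¹⁹ C)·(260, 2820, 0) = (8.33×10⁻¹⁷, 9.03×10⁻¹⁶, 0) N.
|a| = |F|/m = 9.067×10⁻¹⁶/7.81×10⁻²⁶ ≈ 1.16×10¹⁰ m/s².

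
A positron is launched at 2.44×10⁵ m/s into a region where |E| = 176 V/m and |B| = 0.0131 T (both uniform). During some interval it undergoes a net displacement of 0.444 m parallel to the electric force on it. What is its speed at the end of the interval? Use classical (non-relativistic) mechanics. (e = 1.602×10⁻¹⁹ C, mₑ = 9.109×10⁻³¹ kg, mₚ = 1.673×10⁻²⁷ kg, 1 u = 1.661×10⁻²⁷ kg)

B does no work; ΔKE = |q|E d.
½mv_f² = ½mv₀² + |q|Ed = ½(9.109×10⁻³¹)(2.44×10⁵)² + (1.602×10⁻¹⁹)(176)(0.444) ≈ 2.712×10⁻²⁰ J + 1.252×10⁻¹⁷ J ≈ 1.255×10⁻¹⁷ J.
v_f = √(2·1.255×10⁻¹⁷/9.109×10⁻³¹) ≈ 5.25×10⁶ m/s.

v_f ≈ 5.25×10⁶ m/s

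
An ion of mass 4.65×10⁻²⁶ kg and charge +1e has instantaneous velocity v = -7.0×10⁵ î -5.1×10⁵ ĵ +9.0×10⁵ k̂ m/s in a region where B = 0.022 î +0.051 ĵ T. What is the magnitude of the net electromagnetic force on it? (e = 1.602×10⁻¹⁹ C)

v×B = (-4.59×10⁴, 1.98×10⁴, -2.45×10⁴) N/C.
F = q v×B = (1.602×10⁻¹⁹ C)·(-4.59×10⁴, 1.98×10⁴, -2.45×10⁴) = (-7.35×10⁻¹⁵, 3.17×10⁻¹⁵, -3.92×10⁻¹⁵) N.
|F| = 8.92×10⁻¹⁵ N.

|F| ≈ 8.92×10⁻¹⁵ N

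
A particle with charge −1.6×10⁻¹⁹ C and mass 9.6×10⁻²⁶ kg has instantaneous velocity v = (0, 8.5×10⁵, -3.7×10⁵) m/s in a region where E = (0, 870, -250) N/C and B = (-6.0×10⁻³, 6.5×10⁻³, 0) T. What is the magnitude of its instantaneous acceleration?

v×B = (2400, 2220, 5100) N/C.
E + v×B = (2400, 3090, 4850) N/C.
F = q(E + v×B) = (−1.6×10⁻¹⁹ C)·(2400, 3090, 4850) = (-3.85×10⁻¹⁶, -4.94×10⁻¹⁶, -7.76×10⁻¹⁶) N.
|a| = |F|/m = 9.973×10⁻¹⁶/9.6×10⁻²⁶ ≈ 1.04×10¹⁰ m/s².

|a| ≈ 1.04×10¹⁰ m/s²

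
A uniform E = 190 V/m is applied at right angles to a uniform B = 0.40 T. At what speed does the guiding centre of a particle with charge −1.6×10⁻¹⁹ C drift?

In crossed fields the guiding centre drifts at v_d = |E×B|/B² = E/B, independent of charge and mass.
v_d = 190/0.40 = 480 m/s.

v_d ≈ 480 m/s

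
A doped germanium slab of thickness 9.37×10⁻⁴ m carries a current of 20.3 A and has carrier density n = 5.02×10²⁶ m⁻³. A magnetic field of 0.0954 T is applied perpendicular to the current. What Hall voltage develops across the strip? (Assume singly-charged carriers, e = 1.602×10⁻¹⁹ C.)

V_H = IB/(n e t).
V_H = (20.3)(0.0954)/((5.02×10²⁶)(1.602×10⁻¹⁹)(9.37×10⁻⁴)) ≈ 2.57×10⁻⁵ V.

V_H ≈ 2.57×10⁻⁵ V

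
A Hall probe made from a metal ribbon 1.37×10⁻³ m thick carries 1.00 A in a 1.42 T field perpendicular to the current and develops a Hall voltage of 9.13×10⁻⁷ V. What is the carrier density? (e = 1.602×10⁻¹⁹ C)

n ≈ 7.09×10²⁷ m⁻³

From V_H = IB/(n e t), n = IB/(V_H e t).
n = (1.00)(1.42)/((9.13×10⁻⁷)(1.602×10⁻¹⁹)(1.37×10⁻³)) ≈ 7.09×10²⁷ m⁻³.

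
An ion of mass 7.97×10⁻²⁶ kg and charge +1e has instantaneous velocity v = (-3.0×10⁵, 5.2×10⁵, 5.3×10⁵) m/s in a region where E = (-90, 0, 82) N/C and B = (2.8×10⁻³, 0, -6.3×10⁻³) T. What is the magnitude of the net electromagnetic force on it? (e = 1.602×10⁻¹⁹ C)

v×B = (-3280, -406, -1460) N/C.
E + v×B = (-3370, -406, -1370) N/C.
F = q(E + v×B) = (1.602×10⁻¹⁹ C)·(-3370, -406, -1370) = (-5.39×10⁻¹⁶, -6.50×10⁻¹⁷, -2.20×10⁻¹⁶) N.
|F| = 5.86×10⁻¹⁶ N.

|F| ≈ 5.86×10⁻¹⁶ N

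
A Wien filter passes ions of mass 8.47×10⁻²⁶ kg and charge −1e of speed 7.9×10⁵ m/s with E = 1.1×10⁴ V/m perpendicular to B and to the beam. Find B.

B = 0.014 T

Balance of forces in the selector: qE = qvB ⇒ B = E/v.
B = 1.1×10⁴/7.9×10⁵ = 0.014 T.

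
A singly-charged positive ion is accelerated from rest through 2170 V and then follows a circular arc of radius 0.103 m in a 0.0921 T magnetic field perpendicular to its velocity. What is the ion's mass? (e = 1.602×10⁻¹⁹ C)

m ≈ 3.32×10⁻²⁷ kg

Combine |q|V = ½mv² and r = mv/(|q|B): eliminate v to get m = qB²r²/(2V).
m = (1.602×10⁻¹⁹)(0.0921)²(0.103)²/(2·2170) ≈ 3.32×10⁻²⁷ kg.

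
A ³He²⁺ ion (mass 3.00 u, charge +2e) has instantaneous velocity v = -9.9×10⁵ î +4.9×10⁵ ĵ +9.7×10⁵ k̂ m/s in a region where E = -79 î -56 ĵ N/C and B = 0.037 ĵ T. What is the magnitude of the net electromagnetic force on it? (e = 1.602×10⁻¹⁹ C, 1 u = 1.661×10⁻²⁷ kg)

|F| ≈ 1.64×10⁻¹⁴ N

v×B = (-3.59×10⁴, 0, -3.66×10⁴) N/C.
E + v×B = (-3.60×10⁴, -56.0, -3.66×10⁴) N/C.
F = q(E + v×B) = (3.204×10⁻¹⁹ C)·(-3.60×10⁴, -56.0, -3.66×10⁴) = (-1.15×10⁻¹⁴, -1.79×10⁻¹⁷, -1.17×10⁻¹⁴) N.
|F| = 1.64×10⁻¹⁴ N.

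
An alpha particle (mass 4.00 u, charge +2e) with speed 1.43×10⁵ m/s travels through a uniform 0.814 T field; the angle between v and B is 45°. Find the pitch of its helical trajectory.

p ≈ 0.0162 m

v∥ = v cosθ = 1.43×10⁵·cos45° ≈ 1.011×10⁵ m/s.
T = 2πm/(|q|B) = 2π(6.644×10⁻²⁷)/((3.204×10⁻¹⁹)(0.814)) ≈ 1.601×10⁻⁷ s.
pitch = v∥ T = (1.011×10⁵)(1.601×10⁻⁷) ≈ 0.0162 m.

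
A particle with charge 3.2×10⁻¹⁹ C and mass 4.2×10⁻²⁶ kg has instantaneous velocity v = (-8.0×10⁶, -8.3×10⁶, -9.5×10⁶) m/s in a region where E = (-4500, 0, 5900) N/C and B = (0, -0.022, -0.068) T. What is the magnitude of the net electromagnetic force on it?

|F| ≈ 2.15×10⁻¹³ N

v×B = (3.55×10⁵, -5.44×10⁵, 1.76×10⁵) N/C.
E + v×B = (3.51×10⁵, -5.44×10⁵, 1.82×10⁵) N/C.
F = q(E + v×B) = (3.2×10⁻¹⁹ C)·(3.51×10⁵, -5.44×10⁵, 1.82×10⁵) = (1.12×10⁻¹³, -1.74×10⁻¹³, 5.82×10⁻¹⁴) N.
|F| = 2.15×10⁻¹³ N.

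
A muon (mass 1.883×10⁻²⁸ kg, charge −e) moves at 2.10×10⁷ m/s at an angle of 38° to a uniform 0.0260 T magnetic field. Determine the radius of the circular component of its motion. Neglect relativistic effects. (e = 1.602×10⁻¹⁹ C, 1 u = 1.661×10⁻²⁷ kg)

r ≈ 0.584 m

v⊥ = v sinθ = 2.10×10⁷·sin38° ≈ 1.293×10⁷ m/s.
r = m v⊥/(|q|B) = (1.883×10⁻²⁸)(1.293×10⁷)/((1.602×10⁻¹⁹)(0.0260)) ≈ 0.584 m.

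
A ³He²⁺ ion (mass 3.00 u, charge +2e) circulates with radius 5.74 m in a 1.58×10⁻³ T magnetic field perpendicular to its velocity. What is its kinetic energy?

KE ≈ 5290 eV

v = |q|Br/m, then KE = ½mv² = (qBr)²/(2m).
v = (3.204×10⁻¹⁹)(1.58×10⁻³)(5.74)/4.983×10⁻²⁷ ≈ 5.831×10⁵ m/s.
KE = ½(4.983×10⁻²⁷)(5.831×10⁵)² ≈ 8.47×10⁻¹⁶ J = 5290 eV.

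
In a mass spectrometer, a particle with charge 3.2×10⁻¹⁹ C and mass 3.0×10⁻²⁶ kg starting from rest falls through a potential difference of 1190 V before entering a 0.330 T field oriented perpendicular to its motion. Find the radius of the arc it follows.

r ≈ 0.0453 m

Acceleration: |q|V = ½mv² ⇒ v = √(2|q|V/m) = √(2·3.2×10⁻¹⁹·1190/3.0×10⁻²⁶) ≈ 1.593×10⁵ m/s.
In the field: r = mv/(|q|B) = (3.0×10⁻²⁶)(1.593×10⁵)/((3.2×10⁻¹⁹)(0.330)) ≈ 0.0453 m.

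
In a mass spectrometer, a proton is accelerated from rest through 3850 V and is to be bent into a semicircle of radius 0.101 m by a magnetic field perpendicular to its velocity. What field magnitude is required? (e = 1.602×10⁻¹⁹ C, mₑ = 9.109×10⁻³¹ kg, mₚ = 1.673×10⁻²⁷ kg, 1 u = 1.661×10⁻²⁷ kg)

v = √(2|q|V/m) = √(2·1.602×10⁻¹⁹·3850/1.673×10⁻²⁷) ≈ 8.587×10⁵ m/s.
B = mv/(|q|r) = (1.673×10⁻²⁷)(8.587×10⁵)/((1.602×10⁻¹⁹)(0.101)) ≈ 0.0888 T.

B ≈ 0.0888 T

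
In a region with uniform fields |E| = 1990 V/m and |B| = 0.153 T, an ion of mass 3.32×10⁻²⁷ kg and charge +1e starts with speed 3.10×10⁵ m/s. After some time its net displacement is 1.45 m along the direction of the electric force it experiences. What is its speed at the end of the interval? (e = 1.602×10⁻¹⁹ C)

B does no work; ΔKE = |q|E d.
½mv_f² = ½mv₀² + |q|Ed = ½(3.32×10⁻²⁷)(3.10×10⁵)² + (1.602×10⁻¹⁹)(1990)(1.45) ≈ 1.595×10⁻¹⁶ J + 4.623×10⁻¹⁶ J ≈ 6.218×10⁻¹⁶ J.
v_f = √(2·6.218×10⁻¹⁶/3.32×10⁻²⁷) ≈ 6.12×10⁵ m/s.

v_f ≈ 6.12×10⁵ m/s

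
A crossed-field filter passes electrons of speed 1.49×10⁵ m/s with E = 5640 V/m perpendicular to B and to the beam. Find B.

Balance of forces in the selector: qE = qvB ⇒ B = E/v.
B = 5640/1.49×10⁵ = 0.0379 T.

B = 0.0379 T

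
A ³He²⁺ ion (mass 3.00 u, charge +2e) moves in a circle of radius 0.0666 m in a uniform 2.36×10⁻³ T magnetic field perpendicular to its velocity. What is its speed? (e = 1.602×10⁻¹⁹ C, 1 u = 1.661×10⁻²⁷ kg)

From |q|vB = mv²/r, v = |q|Br/m.
v = (3.204×10⁻¹⁹)(2.36×10⁻³)(0.0666)/4.983×10⁻²⁷ ≈ 1.01×10⁴ m/s.

v ≈ 1.01×10⁴ m/s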